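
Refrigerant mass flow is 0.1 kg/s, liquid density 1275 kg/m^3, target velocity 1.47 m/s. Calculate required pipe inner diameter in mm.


A = m_dot / (rho * v) = 0.1 / (1275 * 1.47) = 0.0000533546752 m^2
d = sqrt(4*A/pi) * 1000
d = 8.2 mm

8.2


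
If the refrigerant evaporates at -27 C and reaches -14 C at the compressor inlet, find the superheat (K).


Superheat = T_suction - T_evap
Superheat = -14 - (-27)
Superheat = 13 K

13


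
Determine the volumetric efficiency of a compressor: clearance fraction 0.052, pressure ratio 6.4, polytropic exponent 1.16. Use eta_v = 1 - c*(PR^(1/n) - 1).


PR^(1/n) = 6.4^(1/1.16) = 4.95430496
eta_v = 1 - 0.052 * (4.95430496 - 1)
eta_v = 0.7944

0.7944


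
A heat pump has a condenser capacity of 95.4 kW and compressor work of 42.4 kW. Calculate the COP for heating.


COP_hp = Q_cond / W
COP_hp = 95.4 / 42.4
COP_hp = 2.25

2.25


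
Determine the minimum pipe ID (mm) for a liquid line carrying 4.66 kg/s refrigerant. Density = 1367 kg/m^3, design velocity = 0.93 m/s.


A = m_dot / (rho * v) = 4.66 / (1367 * 0.93) = 0.003665510379 m^2
d = sqrt(4*A/pi) * 1000
d = 68.3 mm

68.3


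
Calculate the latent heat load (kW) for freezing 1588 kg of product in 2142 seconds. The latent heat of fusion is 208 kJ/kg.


Q_lat = m * h_fg / t
Q_lat = 1588 * 208 / 2142
Q_lat = 154.2 kW

154.2


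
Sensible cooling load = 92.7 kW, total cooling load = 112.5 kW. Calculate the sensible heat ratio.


SHR = Q_sensible / Q_total
SHR = 92.7 / 112.5
SHR = 0.824

0.824


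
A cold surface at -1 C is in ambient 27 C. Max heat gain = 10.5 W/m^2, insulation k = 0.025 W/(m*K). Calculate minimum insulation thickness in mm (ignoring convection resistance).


dT = 27 - (-1) = 28 K
thickness = k * dT / q_max * 1000
thickness = 0.025 * 28 / 10.5 * 1000
thickness = 66.7 mm

66.7


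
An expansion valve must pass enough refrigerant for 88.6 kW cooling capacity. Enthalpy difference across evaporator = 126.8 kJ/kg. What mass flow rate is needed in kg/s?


m_dot = Q / dh
m_dot = 88.6 / 126.8
m_dot = 0.6987 kg/s

0.6987


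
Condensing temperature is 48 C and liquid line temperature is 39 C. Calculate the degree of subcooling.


Subcooling = T_cond - T_liquid
Subcooling = 48 - 39
Subcooling = 9 K

9


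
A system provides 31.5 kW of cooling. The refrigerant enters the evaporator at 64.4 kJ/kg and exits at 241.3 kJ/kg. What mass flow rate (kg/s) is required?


dh = 241.3 - 64.4 = 176.9 kJ/kg
m_dot = Q / dh = 31.5 / 176.9 = 0.1781 kg/s

0.1781


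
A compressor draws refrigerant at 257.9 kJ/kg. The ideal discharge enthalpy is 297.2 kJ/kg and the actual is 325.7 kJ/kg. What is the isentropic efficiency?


dh_ideal = 297.2 - 257.9 = 39.3 kJ/kg
dh_actual = 325.7 - 257.9 = 67.8 kJ/kg
eta_s = dh_ideal / dh_actual = 39.3 / 67.8
eta_s = 0.5796

0.5796


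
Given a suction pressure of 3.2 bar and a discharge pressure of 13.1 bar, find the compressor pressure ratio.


PR = P_high / P_low
PR = 13.1 / 3.2
PR = 4.094

4.094


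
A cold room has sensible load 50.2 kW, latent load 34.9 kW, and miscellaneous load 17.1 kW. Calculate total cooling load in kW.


Q_total = Q_s + Q_l + Q_misc
Q_total = 50.2 + 34.9 + 17.1
Q_total = 102.2 kW

102.2


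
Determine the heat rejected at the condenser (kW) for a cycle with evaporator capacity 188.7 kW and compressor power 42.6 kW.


Q_cond = Q_evap + W
Q_cond = 188.7 + 42.6
Q_cond = 231.3 kW

231.3


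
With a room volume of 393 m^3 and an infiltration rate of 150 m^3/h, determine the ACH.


ACH = flow / volume
ACH = 150 / 393
ACH = 0.382

0.382


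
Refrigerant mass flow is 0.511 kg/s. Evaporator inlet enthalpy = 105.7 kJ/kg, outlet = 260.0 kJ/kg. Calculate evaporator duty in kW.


dh = 260.0 - 105.7 = 154.3 kJ/kg
Q_evap = m_dot * dh = 0.511 * 154.3
Q_evap = 78.85 kW

78.85


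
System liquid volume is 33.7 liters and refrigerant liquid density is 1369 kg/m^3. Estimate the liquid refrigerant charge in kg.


Charge = V * rho / 1000
Charge = 33.7 * 1369 / 1000
Charge = 46.14 kg

46.14


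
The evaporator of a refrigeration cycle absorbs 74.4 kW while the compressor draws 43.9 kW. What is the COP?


COP = Q_evap / W
COP = 74.4 / 43.9
COP = 1.695

1.695


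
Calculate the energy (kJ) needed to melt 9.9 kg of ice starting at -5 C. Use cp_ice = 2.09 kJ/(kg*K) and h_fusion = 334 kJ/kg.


Sensible heat = cp * dT = 2.09 * 5 = 10.45 kJ/kg
Total per kg = 10.45 + 334 = 344.45 kJ/kg
Q = m * total = 9.9 * 344.45
Q = 3410.1 kJ

3410.1


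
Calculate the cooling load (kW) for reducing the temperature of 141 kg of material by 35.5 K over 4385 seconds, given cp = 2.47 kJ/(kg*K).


Q = m * cp * dT / t
Q = 141 * 2.47 * 35.5 / 4385
Q = 2.82 kW

2.82


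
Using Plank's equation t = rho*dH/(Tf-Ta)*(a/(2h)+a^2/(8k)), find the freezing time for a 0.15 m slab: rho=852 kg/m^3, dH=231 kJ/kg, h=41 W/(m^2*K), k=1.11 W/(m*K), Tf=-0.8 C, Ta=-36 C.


dT = -0.8 - (-36) = 35.2 K
term1 = a/(2h) = 0.15/(2*41) = 0.001829268293
term2 = a^2/(8k) = 0.15^2/(8*1.11) = 0.002533783784
t = rho*dH*1000/dT * (term1 + term2)
t = 852*231*1000/35.2 * (0.001829268293 + 0.002533783784)
t = 24395 s

24395


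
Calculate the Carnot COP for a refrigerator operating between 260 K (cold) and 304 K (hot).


dT = 304 - 260 = 44 K
COP_carnot = T_cold / dT = 260 / 44
COP_carnot = 5.909

5.909


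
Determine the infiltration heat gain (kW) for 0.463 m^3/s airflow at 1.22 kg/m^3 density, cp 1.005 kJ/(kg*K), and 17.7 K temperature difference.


Q = V_dot * rho * cp * dT
Q = 0.463 * 1.22 * 1.005 * 17.7
Q = 10.048 kW

10.048


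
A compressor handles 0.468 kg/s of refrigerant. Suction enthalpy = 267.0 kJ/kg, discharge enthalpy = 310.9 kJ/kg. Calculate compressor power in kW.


dh = 310.9 - 267.0 = 43.9 kJ/kg
W = m_dot * dh = 0.468 * 43.9 = 20.55 kW

20.55


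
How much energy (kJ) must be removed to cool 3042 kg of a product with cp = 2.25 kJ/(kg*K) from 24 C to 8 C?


dT = 24 - (8) = 16 K
Q = m * cp * dT = 3042 * 2.25 * 16
Q = 109512 kJ

109512


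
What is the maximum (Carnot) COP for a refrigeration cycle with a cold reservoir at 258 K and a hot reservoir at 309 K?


dT = 309 - 258 = 51 K
COP_carnot = T_cold / dT = 258 / 51
COP_carnot = 5.059

5.059


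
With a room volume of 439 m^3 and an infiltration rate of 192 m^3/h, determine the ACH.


ACH = flow / volume
ACH = 192 / 439
ACH = 0.437

0.437


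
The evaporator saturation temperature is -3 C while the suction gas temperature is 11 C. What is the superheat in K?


Superheat = T_suction - T_evap
Superheat = 11 - (-3)
Superheat = 14 K

14


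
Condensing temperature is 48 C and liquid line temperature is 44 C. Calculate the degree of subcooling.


Subcooling = T_cond - T_liquid
Subcooling = 48 - 44
Subcooling = 4 K

4


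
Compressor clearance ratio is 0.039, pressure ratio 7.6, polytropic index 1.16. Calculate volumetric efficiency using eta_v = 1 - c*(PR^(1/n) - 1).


PR^(1/n) = 7.6^(1/1.16) = 5.74542371
eta_v = 1 - 0.039 * (5.74542371 - 1)
eta_v = 0.8149

0.8149


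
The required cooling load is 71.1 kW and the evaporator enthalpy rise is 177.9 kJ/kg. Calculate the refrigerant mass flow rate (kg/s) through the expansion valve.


m_dot = Q / dh
m_dot = 71.1 / 177.9
m_dot = 0.3997 kg/s

0.3997


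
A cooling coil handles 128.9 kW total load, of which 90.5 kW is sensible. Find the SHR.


SHR = Q_sensible / Q_total
SHR = 90.5 / 128.9
SHR = 0.702

0.702


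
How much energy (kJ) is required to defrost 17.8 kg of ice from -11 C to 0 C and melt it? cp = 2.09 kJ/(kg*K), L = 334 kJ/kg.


Sensible heat = cp * dT = 2.09 * 11 = 22.99 kJ/kg
Total per kg = 22.99 + 334 = 356.99 kJ/kg
Q = m * total = 17.8 * 356.99
Q = 6354.4 kJ

6354.4


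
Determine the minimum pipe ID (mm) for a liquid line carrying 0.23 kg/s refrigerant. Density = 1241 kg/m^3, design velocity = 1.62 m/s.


A = m_dot / (rho * v) = 0.23 / (1241 * 1.62) = 0.0001144039554 m^2
d = sqrt(4*A/pi) * 1000
d = 12.1 mm

12.1


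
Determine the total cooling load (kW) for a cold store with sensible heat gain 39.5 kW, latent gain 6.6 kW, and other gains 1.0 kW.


Q_total = Q_s + Q_l + Q_misc
Q_total = 39.5 + 6.6 + 1.0
Q_total = 47.1 kW

47.1


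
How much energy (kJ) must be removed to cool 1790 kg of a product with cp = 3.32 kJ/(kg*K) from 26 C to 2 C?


dT = 26 - (2) = 24 K
Q = m * cp * dT = 1790 * 3.32 * 24
Q = 142627 kJ

142627


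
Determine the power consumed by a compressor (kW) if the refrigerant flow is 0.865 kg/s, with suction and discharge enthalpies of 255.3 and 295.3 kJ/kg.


dh = 295.3 - 255.3 = 40.0 kJ/kg
W = m_dot * dh = 0.865 * 40.0 = 34.6 kW

34.6


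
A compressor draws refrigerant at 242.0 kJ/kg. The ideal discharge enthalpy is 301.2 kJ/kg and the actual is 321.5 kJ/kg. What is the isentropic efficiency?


dh_ideal = 301.2 - 242.0 = 59.2 kJ/kg
dh_actual = 321.5 - 242.0 = 79.5 kJ/kg
eta_s = dh_ideal / dh_actual = 59.2 / 79.5
eta_s = 0.7447

0.7447


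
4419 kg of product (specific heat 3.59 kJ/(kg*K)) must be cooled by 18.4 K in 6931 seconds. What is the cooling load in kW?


Q = m * cp * dT / t
Q = 4419 * 3.59 * 18.4 / 6931
Q = 42.115 kW

42.115


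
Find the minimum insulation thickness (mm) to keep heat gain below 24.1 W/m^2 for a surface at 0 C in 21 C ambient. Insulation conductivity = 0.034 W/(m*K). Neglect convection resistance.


dT = 21 - (0) = 21 K
thickness = k * dT / q_max * 1000
thickness = 0.034 * 21 / 24.1 * 1000
thickness = 29.6 mm

29.6


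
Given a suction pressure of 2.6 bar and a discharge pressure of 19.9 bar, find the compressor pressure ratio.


PR = P_high / P_low
PR = 19.9 / 2.6
PR = 7.654

7.654


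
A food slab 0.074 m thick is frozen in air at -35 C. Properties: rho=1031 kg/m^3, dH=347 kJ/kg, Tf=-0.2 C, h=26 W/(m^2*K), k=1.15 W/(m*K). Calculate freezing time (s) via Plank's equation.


dT = -0.2 - (-35) = 34.8 K
term1 = a/(2h) = 0.074/(2*26) = 0.001423076923
term2 = a^2/(8k) = 0.074^2/(8*1.15) = 0.0005952173913
t = rho*dH*1000/dT * (term1 + term2)
t = 1031*347*1000/34.8 * (0.001423076923 + 0.0005952173913)
t = 20749 s

20749


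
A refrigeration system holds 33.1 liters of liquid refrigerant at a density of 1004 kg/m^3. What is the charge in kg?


Charge = V * rho / 1000
Charge = 33.1 * 1004 / 1000
Charge = 33.23 kg

33.23


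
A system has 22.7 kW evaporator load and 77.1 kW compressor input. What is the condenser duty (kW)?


Q_cond = Q_evap + W
Q_cond = 22.7 + 77.1
Q_cond = 99.8 kW

99.8


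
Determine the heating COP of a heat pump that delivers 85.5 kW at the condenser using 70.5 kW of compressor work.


COP_hp = Q_cond / W
COP_hp = 85.5 / 70.5
COP_hp = 1.213

1.213


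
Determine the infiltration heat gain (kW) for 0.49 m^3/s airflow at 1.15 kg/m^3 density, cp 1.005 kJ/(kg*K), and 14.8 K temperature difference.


Q = V_dot * rho * cp * dT
Q = 0.49 * 1.15 * 1.005 * 14.8
Q = 8.381 kW

8.381


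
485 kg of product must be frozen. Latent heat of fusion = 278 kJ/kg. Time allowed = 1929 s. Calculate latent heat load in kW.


Q_lat = m * h_fg / t
Q_lat = 485 * 278 / 1929
Q_lat = 69.9 kW

69.9


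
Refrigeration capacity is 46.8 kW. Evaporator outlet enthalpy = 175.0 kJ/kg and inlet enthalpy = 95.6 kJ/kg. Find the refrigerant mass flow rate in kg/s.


dh = 175.0 - 95.6 = 79.4 kJ/kg
m_dot = Q / dh = 46.8 / 79.4 = 0.5894 kg/s

0.5894


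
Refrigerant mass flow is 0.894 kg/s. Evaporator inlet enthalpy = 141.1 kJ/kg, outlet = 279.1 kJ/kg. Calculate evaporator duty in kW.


dh = 279.1 - 141.1 = 138.0 kJ/kg
Q_evap = m_dot * dh = 0.894 * 138.0
Q_evap = 123.37 kW

123.37


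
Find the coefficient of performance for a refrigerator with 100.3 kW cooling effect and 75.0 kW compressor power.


COP = Q_evap / W
COP = 100.3 / 75.0
COP = 1.337

1.337


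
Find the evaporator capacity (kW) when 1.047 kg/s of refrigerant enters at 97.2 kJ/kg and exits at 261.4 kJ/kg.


dh = 261.4 - 97.2 = 164.2 kJ/kg
Q_evap = m_dot * dh = 1.047 * 164.2
Q_evap = 171.92 kW

171.92


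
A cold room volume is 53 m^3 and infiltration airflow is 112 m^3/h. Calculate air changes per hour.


ACH = flow / volume
ACH = 112 / 53
ACH = 2.113

2.113


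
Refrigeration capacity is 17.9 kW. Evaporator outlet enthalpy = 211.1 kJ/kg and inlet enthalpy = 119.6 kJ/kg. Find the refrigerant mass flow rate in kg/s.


dh = 211.1 - 119.6 = 91.5 kJ/kg
m_dot = Q / dh = 17.9 / 91.5 = 0.1956 kg/s

0.1956


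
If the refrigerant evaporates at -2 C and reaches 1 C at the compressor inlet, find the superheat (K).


Superheat = T_suction - T_evap
Superheat = 1 - (-2)
Superheat = 3 K

3


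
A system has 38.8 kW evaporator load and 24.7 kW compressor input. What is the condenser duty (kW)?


Q_cond = Q_evap + W
Q_cond = 38.8 + 24.7
Q_cond = 63.5 kW

63.5


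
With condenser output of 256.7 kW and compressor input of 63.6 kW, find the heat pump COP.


COP_hp = Q_cond / W
COP_hp = 256.7 / 63.6
COP_hp = 4.036

4.036


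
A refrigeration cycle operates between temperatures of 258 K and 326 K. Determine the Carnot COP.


dT = 326 - 258 = 68 K
COP_carnot = T_cold / dT = 258 / 68
COP_carnot = 3.794

3.794


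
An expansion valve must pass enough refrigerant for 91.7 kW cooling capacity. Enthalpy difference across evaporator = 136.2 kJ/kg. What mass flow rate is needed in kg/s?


m_dot = Q / dh
m_dot = 91.7 / 136.2
m_dot = 0.6733 kg/s

0.6733


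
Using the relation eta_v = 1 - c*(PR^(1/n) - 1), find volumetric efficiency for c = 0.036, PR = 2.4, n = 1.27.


PR^(1/n) = 2.4^(1/1.27) = 1.992411
eta_v = 1 - 0.036 * (1.992411 - 1)
eta_v = 0.9643

0.9643


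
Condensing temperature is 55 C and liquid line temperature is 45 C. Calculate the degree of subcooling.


Subcooling = T_cond - T_liquid
Subcooling = 55 - 45
Subcooling = 10 K

10


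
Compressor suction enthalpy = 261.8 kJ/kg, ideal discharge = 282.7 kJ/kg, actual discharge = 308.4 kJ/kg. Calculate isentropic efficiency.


dh_ideal = 282.7 - 261.8 = 20.9 kJ/kg
dh_actual = 308.4 - 261.8 = 46.6 kJ/kg
eta_s = dh_ideal / dh_actual = 20.9 / 46.6
eta_s = 0.4485

0.4485


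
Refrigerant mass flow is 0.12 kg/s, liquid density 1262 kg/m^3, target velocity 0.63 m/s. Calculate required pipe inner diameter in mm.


A = m_dot / (rho * v) = 0.12 / (1262 * 0.63) = 0.0001509320051 m^2
d = sqrt(4*A/pi) * 1000
d = 13.9 mm

13.9


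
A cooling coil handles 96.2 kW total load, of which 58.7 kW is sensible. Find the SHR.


SHR = Q_sensible / Q_total
SHR = 58.7 / 96.2
SHR = 0.61

0.61


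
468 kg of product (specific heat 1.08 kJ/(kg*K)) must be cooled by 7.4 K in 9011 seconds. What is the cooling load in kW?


Q = m * cp * dT / t
Q = 468 * 1.08 * 7.4 / 9011
Q = 0.415 kW

0.415


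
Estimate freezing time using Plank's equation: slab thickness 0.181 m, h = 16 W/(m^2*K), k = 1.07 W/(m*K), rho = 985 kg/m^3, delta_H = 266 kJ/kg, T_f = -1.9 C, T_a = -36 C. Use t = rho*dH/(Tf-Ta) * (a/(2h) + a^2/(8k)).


dT = -1.9 - (-36) = 34.1 K
term1 = a/(2h) = 0.181/(2*16) = 0.00565625
term2 = a^2/(8k) = 0.181^2/(8*1.07) = 0.003827219626
t = rho*dH*1000/dT * (term1 + term2)
t = 985*266*1000/34.1 * (0.00565625 + 0.003827219626)
t = 72867 s

72867


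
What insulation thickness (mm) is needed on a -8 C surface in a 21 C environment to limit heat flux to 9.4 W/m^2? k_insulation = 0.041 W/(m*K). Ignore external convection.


dT = 21 - (-8) = 29 K
thickness = k * dT / q_max * 1000
thickness = 0.041 * 29 / 9.4 * 1000
thickness = 126.5 mm

126.5


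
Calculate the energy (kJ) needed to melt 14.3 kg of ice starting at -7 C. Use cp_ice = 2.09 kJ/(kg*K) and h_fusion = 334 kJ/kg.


Sensible heat = cp * dT = 2.09 * 7 = 14.63 kJ/kg
Total per kg = 14.63 + 334 = 348.63 kJ/kg
Q = m * total = 14.3 * 348.63
Q = 4985.4 kJ

4985.4


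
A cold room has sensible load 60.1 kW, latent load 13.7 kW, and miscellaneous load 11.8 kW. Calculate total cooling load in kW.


Q_total = Q_s + Q_l + Q_misc
Q_total = 60.1 + 13.7 + 11.8
Q_total = 85.6 kW

85.6


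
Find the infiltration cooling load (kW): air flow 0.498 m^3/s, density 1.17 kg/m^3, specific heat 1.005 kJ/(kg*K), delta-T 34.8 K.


Q = V_dot * rho * cp * dT
Q = 0.498 * 1.17 * 1.005 * 34.8
Q = 20.378 kW

20.378


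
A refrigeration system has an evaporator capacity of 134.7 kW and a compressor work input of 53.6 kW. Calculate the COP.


COP = Q_evap / W
COP = 134.7 / 53.6
COP = 2.513

2.513


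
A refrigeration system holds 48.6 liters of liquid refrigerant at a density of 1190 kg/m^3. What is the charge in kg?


Charge = V * rho / 1000
Charge = 48.6 * 1190 / 1000
Charge = 57.83 kg

57.83


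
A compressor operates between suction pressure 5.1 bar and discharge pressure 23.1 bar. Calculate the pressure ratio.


PR = P_high / P_low
PR = 23.1 / 5.1
PR = 4.529

4.529


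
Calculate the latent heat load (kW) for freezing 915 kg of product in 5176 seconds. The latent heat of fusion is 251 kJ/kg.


Q_lat = m * h_fg / t
Q_lat = 915 * 251 / 5176
Q_lat = 44.37 kW

44.37


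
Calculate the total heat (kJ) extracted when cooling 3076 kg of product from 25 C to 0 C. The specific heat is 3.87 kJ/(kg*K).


dT = 25 - (0) = 25 K
Q = m * cp * dT = 3076 * 3.87 * 25
Q = 297603 kJ

297603


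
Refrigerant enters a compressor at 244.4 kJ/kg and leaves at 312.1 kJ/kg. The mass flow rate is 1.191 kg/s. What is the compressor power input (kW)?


dh = 312.1 - 244.4 = 67.7 kJ/kg
W = m_dot * dh = 1.191 * 67.7 = 80.63 kW

80.63


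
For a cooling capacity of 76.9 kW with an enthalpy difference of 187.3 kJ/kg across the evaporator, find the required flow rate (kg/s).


m_dot = Q / dh
m_dot = 76.9 / 187.3
m_dot = 0.4106 kg/s

0.4106


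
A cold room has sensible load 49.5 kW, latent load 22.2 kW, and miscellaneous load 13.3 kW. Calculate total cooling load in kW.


Q_total = Q_s + Q_l + Q_misc
Q_total = 49.5 + 22.2 + 13.3
Q_total = 85.0 kW

85.0


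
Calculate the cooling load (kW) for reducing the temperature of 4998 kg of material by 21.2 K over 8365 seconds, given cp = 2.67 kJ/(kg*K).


Q = m * cp * dT / t
Q = 4998 * 2.67 * 21.2 / 8365
Q = 33.82 kW

33.82


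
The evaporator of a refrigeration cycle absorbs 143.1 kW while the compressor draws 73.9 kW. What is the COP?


COP = Q_evap / W
COP = 143.1 / 73.9
COP = 1.936

1.936


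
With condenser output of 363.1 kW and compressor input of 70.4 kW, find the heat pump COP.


COP_hp = Q_cond / W
COP_hp = 363.1 / 70.4
COP_hp = 5.158

5.158


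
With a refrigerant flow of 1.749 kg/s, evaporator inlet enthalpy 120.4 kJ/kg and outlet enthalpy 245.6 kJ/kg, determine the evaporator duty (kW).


dh = 245.6 - 120.4 = 125.2 kJ/kg
Q_evap = m_dot * dh = 1.749 * 125.2
Q_evap = 218.97 kW

218.97


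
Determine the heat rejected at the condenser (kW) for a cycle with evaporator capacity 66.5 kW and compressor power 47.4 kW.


Q_cond = Q_evap + W
Q_cond = 66.5 + 47.4
Q_cond = 113.9 kW

113.9


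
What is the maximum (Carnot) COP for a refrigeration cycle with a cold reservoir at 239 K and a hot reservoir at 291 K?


dT = 291 - 239 = 52 K
COP_carnot = T_cold / dT = 239 / 52
COP_carnot = 4.596

4.596


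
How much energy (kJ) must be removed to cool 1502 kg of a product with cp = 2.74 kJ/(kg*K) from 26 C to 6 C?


dT = 26 - (6) = 20 K
Q = m * cp * dT = 1502 * 2.74 * 20
Q = 82310 kJ

82310


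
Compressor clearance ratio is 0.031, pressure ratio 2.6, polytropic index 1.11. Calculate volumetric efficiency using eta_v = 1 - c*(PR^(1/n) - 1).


PR^(1/n) = 2.6^(1/1.11) = 2.36510193
eta_v = 1 - 0.031 * (2.36510193 - 1)
eta_v = 0.9577

0.9577


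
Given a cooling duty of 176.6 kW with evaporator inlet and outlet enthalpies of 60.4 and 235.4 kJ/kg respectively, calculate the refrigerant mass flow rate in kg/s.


dh = 235.4 - 60.4 = 175.0 kJ/kg
m_dot = Q / dh = 176.6 / 175.0 = 1.0091 kg/s

1.0091


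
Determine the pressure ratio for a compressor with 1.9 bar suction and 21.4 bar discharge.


PR = P_high / P_low
PR = 21.4 / 1.9
PR = 11.263

11.263


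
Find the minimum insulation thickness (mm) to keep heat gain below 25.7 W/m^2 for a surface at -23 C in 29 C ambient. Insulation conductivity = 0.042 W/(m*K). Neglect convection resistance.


dT = 29 - (-23) = 52 K
thickness = k * dT / q_max * 1000
thickness = 0.042 * 52 / 25.7 * 1000
thickness = 85.0 mm

85.0


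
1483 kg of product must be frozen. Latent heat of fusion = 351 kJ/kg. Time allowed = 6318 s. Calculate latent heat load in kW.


Q_lat = m * h_fg / t
Q_lat = 1483 * 351 / 6318
Q_lat = 82.39 kW

82.39


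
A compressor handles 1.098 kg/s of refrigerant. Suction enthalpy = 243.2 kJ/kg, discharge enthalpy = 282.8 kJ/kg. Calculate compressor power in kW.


dh = 282.8 - 243.2 = 39.6 kJ/kg
W = m_dot * dh = 1.098 * 39.6 = 43.48 kW

43.48


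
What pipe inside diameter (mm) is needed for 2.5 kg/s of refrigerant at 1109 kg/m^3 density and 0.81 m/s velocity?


A = m_dot / (rho * v) = 2.5 / (1109 * 0.81) = 0.002783065602 m^2
d = sqrt(4*A/pi) * 1000
d = 59.5 mm

59.5


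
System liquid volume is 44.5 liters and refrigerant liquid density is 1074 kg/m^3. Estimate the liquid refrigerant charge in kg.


Charge = V * rho / 1000
Charge = 44.5 * 1074 / 1000
Charge = 47.79 kg

47.79


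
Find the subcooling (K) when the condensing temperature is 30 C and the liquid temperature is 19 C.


Subcooling = T_cond - T_liquid
Subcooling = 30 - 19
Subcooling = 11 K

11


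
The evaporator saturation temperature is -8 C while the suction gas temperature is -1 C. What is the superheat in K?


Superheat = T_suction - T_evap
Superheat = -1 - (-8)
Superheat = 7 K

7


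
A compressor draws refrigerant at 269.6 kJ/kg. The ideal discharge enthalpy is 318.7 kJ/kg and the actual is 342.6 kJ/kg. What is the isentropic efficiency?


dh_ideal = 318.7 - 269.6 = 49.1 kJ/kg
dh_actual = 342.6 - 269.6 = 73.0 kJ/kg
eta_s = dh_ideal / dh_actual = 49.1 / 73.0
eta_s = 0.6726

0.6726


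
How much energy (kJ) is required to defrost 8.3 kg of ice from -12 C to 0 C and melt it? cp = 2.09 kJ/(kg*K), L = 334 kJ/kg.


Sensible heat = cp * dT = 2.09 * 12 = 25.08 kJ/kg
Total per kg = 25.08 + 334 = 359.08 kJ/kg
Q = m * total = 8.3 * 359.08
Q = 2980.4 kJ

2980.4


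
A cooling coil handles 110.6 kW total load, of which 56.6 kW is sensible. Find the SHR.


SHR = Q_sensible / Q_total
SHR = 56.6 / 110.6
SHR = 0.512

0.512


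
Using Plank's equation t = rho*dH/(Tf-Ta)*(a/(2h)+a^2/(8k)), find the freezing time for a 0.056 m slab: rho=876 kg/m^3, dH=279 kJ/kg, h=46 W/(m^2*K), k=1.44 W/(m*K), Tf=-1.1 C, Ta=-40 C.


dT = -1.1 - (-40) = 38.9 K
term1 = a/(2h) = 0.056/(2*46) = 0.0006086956522
term2 = a^2/(8k) = 0.056^2/(8*1.44) = 0.0002722222222
t = rho*dH*1000/dT * (term1 + term2)
t = 876*279*1000/38.9 * (0.0006086956522 + 0.0002722222222)
t = 5535 s

5535


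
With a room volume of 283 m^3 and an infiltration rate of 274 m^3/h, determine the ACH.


ACH = flow / volume
ACH = 274 / 283
ACH = 0.968

0.968


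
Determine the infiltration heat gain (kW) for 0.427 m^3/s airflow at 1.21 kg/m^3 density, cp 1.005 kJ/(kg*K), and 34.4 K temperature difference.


Q = V_dot * rho * cp * dT
Q = 0.427 * 1.21 * 1.005 * 34.4
Q = 17.862 kW

17.862


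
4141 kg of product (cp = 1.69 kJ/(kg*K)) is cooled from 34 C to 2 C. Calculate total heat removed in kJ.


dT = 34 - (2) = 32 K
Q = m * cp * dT = 4141 * 1.69 * 32
Q = 223945 kJ

223945


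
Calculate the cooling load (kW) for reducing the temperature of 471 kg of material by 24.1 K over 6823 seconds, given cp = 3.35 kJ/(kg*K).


Q = m * cp * dT / t
Q = 471 * 3.35 * 24.1 / 6823
Q = 5.573 kW

5.573


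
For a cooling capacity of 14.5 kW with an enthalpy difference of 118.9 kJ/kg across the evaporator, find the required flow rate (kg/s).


m_dot = Q / dh
m_dot = 14.5 / 118.9
m_dot = 0.122 kg/s

0.122


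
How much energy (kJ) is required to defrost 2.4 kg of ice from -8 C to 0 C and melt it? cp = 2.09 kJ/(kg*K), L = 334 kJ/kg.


Sensible heat = cp * dT = 2.09 * 8 = 16.72 kJ/kg
Total per kg = 16.72 + 334 = 350.72 kJ/kg
Q = m * total = 2.4 * 350.72
Q = 841.7 kJ

841.7


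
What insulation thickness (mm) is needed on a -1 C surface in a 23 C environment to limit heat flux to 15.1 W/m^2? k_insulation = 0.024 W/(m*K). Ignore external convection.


dT = 23 - (-1) = 24 K
thickness = k * dT / q_max * 1000
thickness = 0.024 * 24 / 15.1 * 1000
thickness = 38.1 mm

38.1


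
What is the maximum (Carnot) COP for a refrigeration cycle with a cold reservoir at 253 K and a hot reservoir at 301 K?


dT = 301 - 253 = 48 K
COP_carnot = T_cold / dT = 253 / 48
COP_carnot = 5.271

5.271


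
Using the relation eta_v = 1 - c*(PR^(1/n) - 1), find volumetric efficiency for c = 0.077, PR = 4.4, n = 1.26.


PR^(1/n) = 4.4^(1/1.26) = 3.24098281
eta_v = 1 - 0.077 * (3.24098281 - 1)
eta_v = 0.8274

0.8274


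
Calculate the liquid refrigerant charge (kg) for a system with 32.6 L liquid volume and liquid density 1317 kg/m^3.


Charge = V * rho / 1000
Charge = 32.6 * 1317 / 1000
Charge = 42.93 kg

42.93


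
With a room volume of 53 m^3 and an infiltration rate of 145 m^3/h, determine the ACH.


ACH = flow / volume
ACH = 145 / 53
ACH = 2.736

2.736


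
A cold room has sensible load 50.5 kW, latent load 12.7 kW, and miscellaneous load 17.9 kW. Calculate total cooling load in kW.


Q_total = Q_s + Q_l + Q_misc
Q_total = 50.5 + 12.7 + 17.9
Q_total = 81.1 kW

81.1


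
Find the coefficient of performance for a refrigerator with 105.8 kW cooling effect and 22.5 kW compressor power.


COP = Q_evap / W
COP = 105.8 / 22.5
COP = 4.702

4.702


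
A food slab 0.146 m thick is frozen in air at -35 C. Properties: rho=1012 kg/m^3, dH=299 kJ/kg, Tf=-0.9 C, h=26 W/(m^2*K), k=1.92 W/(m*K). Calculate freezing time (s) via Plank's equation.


dT = -0.9 - (-35) = 34.1 K
term1 = a/(2h) = 0.146/(2*26) = 0.002807692308
term2 = a^2/(8k) = 0.146^2/(8*1.92) = 0.001387760417
t = rho*dH*1000/dT * (term1 + term2)
t = 1012*299*1000/34.1 * (0.002807692308 + 0.001387760417)
t = 37229 s

37229


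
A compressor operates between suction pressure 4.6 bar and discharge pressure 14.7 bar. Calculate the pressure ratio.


PR = P_high / P_low
PR = 14.7 / 4.6
PR = 3.196

3.196


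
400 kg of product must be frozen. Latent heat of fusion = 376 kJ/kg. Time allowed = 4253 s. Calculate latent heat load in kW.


Q_lat = m * h_fg / t
Q_lat = 400 * 376 / 4253
Q_lat = 35.36 kW

35.36


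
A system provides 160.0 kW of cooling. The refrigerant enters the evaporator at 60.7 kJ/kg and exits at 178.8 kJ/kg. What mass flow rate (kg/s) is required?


dh = 178.8 - 60.7 = 118.1 kJ/kg
m_dot = Q / dh = 160.0 / 118.1 = 1.3548 kg/s

1.3548


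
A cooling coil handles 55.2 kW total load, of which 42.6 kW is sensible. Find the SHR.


SHR = Q_sensible / Q_total
SHR = 42.6 / 55.2
SHR = 0.772

0.772


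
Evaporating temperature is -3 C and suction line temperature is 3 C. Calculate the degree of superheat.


Superheat = T_suction - T_evap
Superheat = 3 - (-3)
Superheat = 6 K

6


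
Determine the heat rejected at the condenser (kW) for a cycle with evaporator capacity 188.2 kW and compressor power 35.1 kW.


Q_cond = Q_evap + W
Q_cond = 188.2 + 35.1
Q_cond = 223.3 kW

223.3


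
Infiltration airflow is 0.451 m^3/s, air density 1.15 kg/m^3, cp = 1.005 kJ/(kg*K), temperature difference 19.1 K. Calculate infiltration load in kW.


Q = V_dot * rho * cp * dT
Q = 0.451 * 1.15 * 1.005 * 19.1
Q = 9.956 kW

9.956


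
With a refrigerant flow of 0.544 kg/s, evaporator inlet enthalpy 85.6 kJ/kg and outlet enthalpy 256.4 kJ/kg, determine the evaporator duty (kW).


dh = 256.4 - 85.6 = 170.8 kJ/kg
Q_evap = m_dot * dh = 0.544 * 170.8
Q_evap = 92.92 kW

92.92


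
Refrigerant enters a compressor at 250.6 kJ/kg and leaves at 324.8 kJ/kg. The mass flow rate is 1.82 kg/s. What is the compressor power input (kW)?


dh = 324.8 - 250.6 = 74.2 kJ/kg
W = m_dot * dh = 1.82 * 74.2 = 135.04 kW

135.04


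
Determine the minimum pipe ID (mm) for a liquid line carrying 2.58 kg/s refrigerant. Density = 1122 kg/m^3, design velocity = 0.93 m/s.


A = m_dot / (rho * v) = 2.58 / (1122 * 0.93) = 0.00247254327 m^2
d = sqrt(4*A/pi) * 1000
d = 56.1 mm

56.1


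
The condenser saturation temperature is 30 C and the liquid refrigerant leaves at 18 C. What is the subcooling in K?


Subcooling = T_cond - T_liquid
Subcooling = 30 - 18
Subcooling = 12 K

12


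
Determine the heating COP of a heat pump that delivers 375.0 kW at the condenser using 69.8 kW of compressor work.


COP_hp = Q_cond / W
COP_hp = 375.0 / 69.8
COP_hp = 5.372

5.372


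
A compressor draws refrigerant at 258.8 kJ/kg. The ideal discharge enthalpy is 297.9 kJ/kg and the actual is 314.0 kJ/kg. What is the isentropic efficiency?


dh_ideal = 297.9 - 258.8 = 39.1 kJ/kg
dh_actual = 314.0 - 258.8 = 55.2 kJ/kg
eta_s = dh_ideal / dh_actual = 39.1 / 55.2
eta_s = 0.7083

0.7083


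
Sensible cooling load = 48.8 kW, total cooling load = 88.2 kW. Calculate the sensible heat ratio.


SHR = Q_sensible / Q_total
SHR = 48.8 / 88.2
SHR = 0.553

0.553


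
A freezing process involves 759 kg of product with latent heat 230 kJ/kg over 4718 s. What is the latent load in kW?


Q_lat = m * h_fg / t
Q_lat = 759 * 230 / 4718
Q_lat = 37.0 kW

37.0


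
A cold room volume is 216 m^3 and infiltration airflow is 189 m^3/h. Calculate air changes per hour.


ACH = flow / volume
ACH = 189 / 216
ACH = 0.875

0.875


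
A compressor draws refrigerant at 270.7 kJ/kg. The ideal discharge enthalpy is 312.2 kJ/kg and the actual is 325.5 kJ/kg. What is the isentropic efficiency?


dh_ideal = 312.2 - 270.7 = 41.5 kJ/kg
dh_actual = 325.5 - 270.7 = 54.8 kJ/kg
eta_s = dh_ideal / dh_actual = 41.5 / 54.8
eta_s = 0.7573

0.7573


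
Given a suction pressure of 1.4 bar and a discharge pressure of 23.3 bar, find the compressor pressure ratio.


PR = P_high / P_low
PR = 23.3 / 1.4
PR = 16.643

16.643


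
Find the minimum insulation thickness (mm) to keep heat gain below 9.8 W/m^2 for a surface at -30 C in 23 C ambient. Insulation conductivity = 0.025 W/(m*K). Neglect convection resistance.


dT = 23 - (-30) = 53 K
thickness = k * dT / q_max * 1000
thickness = 0.025 * 53 / 9.8 * 1000
thickness = 135.2 mm

135.2


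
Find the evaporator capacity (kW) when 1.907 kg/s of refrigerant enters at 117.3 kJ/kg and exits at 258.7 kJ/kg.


dh = 258.7 - 117.3 = 141.4 kJ/kg
Q_evap = m_dot * dh = 1.907 * 141.4
Q_evap = 269.65 kW

269.65


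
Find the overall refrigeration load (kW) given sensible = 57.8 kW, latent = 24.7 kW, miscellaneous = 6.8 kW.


Q_total = Q_s + Q_l + Q_misc
Q_total = 57.8 + 24.7 + 6.8
Q_total = 89.3 kW

89.3


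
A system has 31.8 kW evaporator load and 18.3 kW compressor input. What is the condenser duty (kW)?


Q_cond = Q_evap + W
Q_cond = 31.8 + 18.3
Q_cond = 50.1 kW

50.1


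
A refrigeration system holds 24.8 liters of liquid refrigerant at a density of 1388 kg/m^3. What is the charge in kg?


Charge = V * rho / 1000
Charge = 24.8 * 1388 / 1000
Charge = 34.42 kg

34.42


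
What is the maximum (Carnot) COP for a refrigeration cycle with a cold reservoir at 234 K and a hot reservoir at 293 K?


dT = 293 - 234 = 59 K
COP_carnot = T_cold / dT = 234 / 59
COP_carnot = 3.966

3.966


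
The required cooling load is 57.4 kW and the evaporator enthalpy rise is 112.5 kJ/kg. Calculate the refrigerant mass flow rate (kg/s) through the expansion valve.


m_dot = Q / dh
m_dot = 57.4 / 112.5
m_dot = 0.5102 kg/s

0.5102


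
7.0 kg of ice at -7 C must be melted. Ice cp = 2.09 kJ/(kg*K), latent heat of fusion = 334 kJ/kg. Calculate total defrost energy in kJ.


Sensible heat = cp * dT = 2.09 * 7 = 14.63 kJ/kg
Total per kg = 14.63 + 334 = 348.63 kJ/kg
Q = m * total = 7.0 * 348.63
Q = 2440.4 kJ

2440.4


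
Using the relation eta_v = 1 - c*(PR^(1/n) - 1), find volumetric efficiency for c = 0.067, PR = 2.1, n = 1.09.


PR^(1/n) = 2.1^(1/1.09) = 1.97521344
eta_v = 1 - 0.067 * (1.97521344 - 1)
eta_v = 0.9347

0.9347


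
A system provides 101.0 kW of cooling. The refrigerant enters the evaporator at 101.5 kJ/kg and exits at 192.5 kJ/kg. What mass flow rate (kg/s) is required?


dh = 192.5 - 101.5 = 91.0 kJ/kg
m_dot = Q / dh = 101.0 / 91.0 = 1.1099 kg/s

1.1099


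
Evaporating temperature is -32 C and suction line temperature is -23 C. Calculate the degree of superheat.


Superheat = T_suction - T_evap
Superheat = -23 - (-32)
Superheat = 9 K

9


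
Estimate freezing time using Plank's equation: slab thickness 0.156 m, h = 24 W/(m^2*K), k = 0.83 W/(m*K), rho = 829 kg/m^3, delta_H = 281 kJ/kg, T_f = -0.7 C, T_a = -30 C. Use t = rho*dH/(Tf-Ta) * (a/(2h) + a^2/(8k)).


dT = -0.7 - (-30) = 29.3 K
term1 = a/(2h) = 0.156/(2*24) = 0.00325
term2 = a^2/(8k) = 0.156^2/(8*0.83) = 0.003665060241
t = rho*dH*1000/dT * (term1 + term2)
t = 829*281*1000/29.3 * (0.00325 + 0.003665060241)
t = 54978 s

54978


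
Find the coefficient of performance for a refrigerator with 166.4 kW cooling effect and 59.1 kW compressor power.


COP = Q_evap / W
COP = 166.4 / 59.1
COP = 2.816

2.816


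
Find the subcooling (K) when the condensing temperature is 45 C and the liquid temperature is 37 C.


Subcooling = T_cond - T_liquid
Subcooling = 45 - 37
Subcooling = 8 K

8


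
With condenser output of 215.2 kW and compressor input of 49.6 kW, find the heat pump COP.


COP_hp = Q_cond / W
COP_hp = 215.2 / 49.6
COP_hp = 4.339

4.339


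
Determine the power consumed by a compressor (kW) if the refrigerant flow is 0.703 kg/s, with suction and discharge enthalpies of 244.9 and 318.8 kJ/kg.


dh = 318.8 - 244.9 = 73.9 kJ/kg
W = m_dot * dh = 0.703 * 73.9 = 51.95 kW

51.95


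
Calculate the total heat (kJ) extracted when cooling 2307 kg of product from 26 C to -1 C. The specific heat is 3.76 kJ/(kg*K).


dT = 26 - (-1) = 27 K
Q = m * cp * dT = 2307 * 3.76 * 27
Q = 234207 kJ

234207


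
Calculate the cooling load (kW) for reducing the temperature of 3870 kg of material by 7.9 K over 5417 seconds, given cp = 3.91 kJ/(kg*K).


Q = m * cp * dT / t
Q = 3870 * 3.91 * 7.9 / 5417
Q = 22.068 kW

22.068


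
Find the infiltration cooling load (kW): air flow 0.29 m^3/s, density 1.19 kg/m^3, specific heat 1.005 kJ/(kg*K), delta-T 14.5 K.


Q = V_dot * rho * cp * dT
Q = 0.29 * 1.19 * 1.005 * 14.5
Q = 5.029 kW

5.029


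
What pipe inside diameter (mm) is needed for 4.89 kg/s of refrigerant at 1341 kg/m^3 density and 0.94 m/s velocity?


A = m_dot / (rho * v) = 4.89 / (1341 * 0.94) = 0.003879289828 m^2
d = sqrt(4*A/pi) * 1000
d = 70.3 mm

70.3


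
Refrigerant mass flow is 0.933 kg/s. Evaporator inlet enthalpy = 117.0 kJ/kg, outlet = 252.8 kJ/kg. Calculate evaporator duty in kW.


dh = 252.8 - 117.0 = 135.8 kJ/kg
Q_evap = m_dot * dh = 0.933 * 135.8
Q_evap = 126.7 kW

126.7


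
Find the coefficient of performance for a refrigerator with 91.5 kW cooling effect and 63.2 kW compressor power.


COP = Q_evap / W
COP = 91.5 / 63.2
COP = 1.448

1.448


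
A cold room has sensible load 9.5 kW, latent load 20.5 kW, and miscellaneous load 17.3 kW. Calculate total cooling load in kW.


Q_total = Q_s + Q_l + Q_misc
Q_total = 9.5 + 20.5 + 17.3
Q_total = 47.3 kW

47.3


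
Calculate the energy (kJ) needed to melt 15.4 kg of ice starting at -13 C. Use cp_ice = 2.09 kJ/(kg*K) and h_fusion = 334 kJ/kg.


Sensible heat = cp * dT = 2.09 * 13 = 27.17 kJ/kg
Total per kg = 27.17 + 334 = 361.17 kJ/kg
Q = m * total = 15.4 * 361.17
Q = 5562.0 kJ

5562.0


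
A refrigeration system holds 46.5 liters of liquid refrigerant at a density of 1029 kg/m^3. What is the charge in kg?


Charge = V * rho / 1000
Charge = 46.5 * 1029 / 1000
Charge = 47.85 kg

47.85


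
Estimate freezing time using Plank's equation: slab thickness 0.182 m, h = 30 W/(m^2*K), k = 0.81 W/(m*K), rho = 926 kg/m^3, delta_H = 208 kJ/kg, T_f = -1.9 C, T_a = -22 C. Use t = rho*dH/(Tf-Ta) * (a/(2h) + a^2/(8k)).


dT = -1.9 - (-22) = 20.1 K
term1 = a/(2h) = 0.182/(2*30) = 0.003033333333
term2 = a^2/(8k) = 0.182^2/(8*0.81) = 0.005111728395
t = rho*dH*1000/dT * (term1 + term2)
t = 926*208*1000/20.1 * (0.003033333333 + 0.005111728395)
t = 78050 s

78050


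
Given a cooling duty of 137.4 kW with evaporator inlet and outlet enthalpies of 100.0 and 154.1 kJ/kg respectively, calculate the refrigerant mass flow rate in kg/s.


dh = 154.1 - 100.0 = 54.1 kJ/kg
m_dot = Q / dh = 137.4 / 54.1 = 2.5397 kg/s

2.5397


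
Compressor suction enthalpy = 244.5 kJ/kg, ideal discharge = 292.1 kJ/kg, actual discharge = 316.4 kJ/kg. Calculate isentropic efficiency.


dh_ideal = 292.1 - 244.5 = 47.6 kJ/kg
dh_actual = 316.4 - 244.5 = 71.9 kJ/kg
eta_s = dh_ideal / dh_actual = 47.6 / 71.9
eta_s = 0.662

0.662


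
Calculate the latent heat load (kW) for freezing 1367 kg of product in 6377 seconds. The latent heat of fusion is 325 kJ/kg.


Q_lat = m * h_fg / t
Q_lat = 1367 * 325 / 6377
Q_lat = 69.67 kW

69.67


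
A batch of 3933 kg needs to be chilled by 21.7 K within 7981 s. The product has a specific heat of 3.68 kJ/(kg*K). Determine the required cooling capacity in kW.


Q = m * cp * dT / t
Q = 3933 * 3.68 * 21.7 / 7981
Q = 39.353 kW

39.353


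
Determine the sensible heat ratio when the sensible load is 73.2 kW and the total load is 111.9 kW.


SHR = Q_sensible / Q_total
SHR = 73.2 / 111.9
SHR = 0.654

0.654


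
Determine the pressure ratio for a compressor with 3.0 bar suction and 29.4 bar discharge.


PR = P_high / P_low
PR = 29.4 / 3.0
PR = 9.8

9.8


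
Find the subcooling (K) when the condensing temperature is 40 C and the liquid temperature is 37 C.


Subcooling = T_cond - T_liquid
Subcooling = 40 - 37
Subcooling = 3 K

3


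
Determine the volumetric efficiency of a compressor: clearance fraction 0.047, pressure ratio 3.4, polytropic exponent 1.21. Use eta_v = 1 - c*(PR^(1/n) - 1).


PR^(1/n) = 3.4^(1/1.21) = 2.74940536
eta_v = 1 - 0.047 * (2.74940536 - 1)
eta_v = 0.9178

0.9178


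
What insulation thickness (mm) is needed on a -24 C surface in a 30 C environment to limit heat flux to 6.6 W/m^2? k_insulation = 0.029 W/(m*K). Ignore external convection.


dT = 30 - (-24) = 54 K
thickness = k * dT / q_max * 1000
thickness = 0.029 * 54 / 6.6 * 1000
thickness = 237.3 mm

237.3


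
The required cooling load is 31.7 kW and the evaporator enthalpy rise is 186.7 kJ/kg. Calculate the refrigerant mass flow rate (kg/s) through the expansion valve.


m_dot = Q / dh
m_dot = 31.7 / 186.7
m_dot = 0.1698 kg/s

0.1698


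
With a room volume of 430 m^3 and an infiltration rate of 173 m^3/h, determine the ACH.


ACH = flow / volume
ACH = 173 / 430
ACH = 0.402

0.402


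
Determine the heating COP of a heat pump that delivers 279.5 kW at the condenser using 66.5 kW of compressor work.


COP_hp = Q_cond / W
COP_hp = 279.5 / 66.5
COP_hp = 4.203

4.203


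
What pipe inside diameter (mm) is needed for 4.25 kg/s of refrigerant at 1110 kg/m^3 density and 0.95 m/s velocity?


A = m_dot / (rho * v) = 4.25 / (1110 * 0.95) = 0.004030346136 m^2
d = sqrt(4*A/pi) * 1000
d = 71.6 mm

71.6


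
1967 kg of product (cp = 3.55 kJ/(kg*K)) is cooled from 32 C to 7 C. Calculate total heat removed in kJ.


dT = 32 - (7) = 25 K
Q = m * cp * dT = 1967 * 3.55 * 25
Q = 174571 kJ

174571


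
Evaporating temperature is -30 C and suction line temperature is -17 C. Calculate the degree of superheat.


Superheat = T_suction - T_evap
Superheat = -17 - (-30)
Superheat = 13 K

13


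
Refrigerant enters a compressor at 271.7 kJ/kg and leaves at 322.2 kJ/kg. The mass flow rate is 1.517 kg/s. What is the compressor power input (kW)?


dh = 322.2 - 271.7 = 50.5 kJ/kg
W = m_dot * dh = 1.517 * 50.5 = 76.61 kW

76.61
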